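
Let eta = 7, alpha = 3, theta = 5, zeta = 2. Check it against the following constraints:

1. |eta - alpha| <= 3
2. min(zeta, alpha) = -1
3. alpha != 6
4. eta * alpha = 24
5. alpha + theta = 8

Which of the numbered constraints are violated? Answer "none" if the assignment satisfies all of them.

Violated: 1, 2, 4.

1. |7 - 3| = 4; 4 > 3, exceeds bound 3  no
2. min(2, 3) = 2, not -1  no
3. alpha = 3, and 3 ≠ 6  yes
4. eta * alpha = 7 * 3 = 21, not 24  no
5. alpha + theta = 3 + 5 = 8  yes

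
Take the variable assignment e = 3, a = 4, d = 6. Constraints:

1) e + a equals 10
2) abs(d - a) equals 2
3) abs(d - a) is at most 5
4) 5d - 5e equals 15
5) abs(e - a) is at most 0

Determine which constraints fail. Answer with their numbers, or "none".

Violated: 1, 5.

1) e + a = 3 + 4 = 7, not 10 — violated.
2) abs(6 - 4) = 2 — OK.
3) abs(6 - 4) = 2; 2 ≤ 5 — OK.
4) 5d - 5e = 5(6) - 5(3) = 15 — OK.
5) abs(3 - 4) = 1; 1 > 0, exceeds bound 0 — violated.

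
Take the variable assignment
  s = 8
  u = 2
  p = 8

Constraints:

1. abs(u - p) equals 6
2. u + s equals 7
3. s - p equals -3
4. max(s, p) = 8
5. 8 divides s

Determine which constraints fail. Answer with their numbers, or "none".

1. abs(2 - 8) = 6 — holds.
2. u + s = 2 + 8 = 10, not 7 — does not hold.
3. s - p = 8 - 8 = 0, not -3 — does not hold.
4. max(8, 8) = 8 — holds.
5. 8 / 8 = 1, so 8 divides 8 — holds.

No — constraints 2 and 3 are not satisfied.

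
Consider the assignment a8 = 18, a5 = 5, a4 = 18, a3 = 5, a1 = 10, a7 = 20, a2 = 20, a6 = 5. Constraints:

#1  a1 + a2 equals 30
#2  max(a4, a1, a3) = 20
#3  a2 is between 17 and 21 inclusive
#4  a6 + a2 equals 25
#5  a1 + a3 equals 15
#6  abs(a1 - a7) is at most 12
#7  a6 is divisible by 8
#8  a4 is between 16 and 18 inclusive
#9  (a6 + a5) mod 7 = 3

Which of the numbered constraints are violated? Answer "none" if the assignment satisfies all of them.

The assignment fails constraints 2, 7.

#1 a1 + a2 = 10 + 20 = 30  holds
#2 max(18, 10, 5) = 18, not 20  fails
#3 a2 = 20 lies in [17, 21]  holds
#4 a6 + a2 = 5 + 20 = 25  holds
#5 a1 + a3 = 10 + 5 = 15  holds
#6 abs(10 - 20) = 10; 10 ≤ 12  holds
#7 5 = 8*0 + 5, so 8 does not divide 5  fails
#8 a4 = 18 lies in [16, 18]  holds
#9 a6 + a5 = 10; 10 mod 7 = 3  holds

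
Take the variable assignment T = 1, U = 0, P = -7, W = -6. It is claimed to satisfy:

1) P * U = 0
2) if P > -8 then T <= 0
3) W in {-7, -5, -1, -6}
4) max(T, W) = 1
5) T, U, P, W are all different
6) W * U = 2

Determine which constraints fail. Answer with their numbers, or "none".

Violated: 2, 6.

1) P * U = -7 * 0 = 0  ✔
2) P = -7 > -8, so we need T ≤ 0; but T = 1 > 0  ✘
3) W = -6 is in {-7, -5, -1, -6}  ✔
4) max(1, -6) = 1  ✔
5) values 1, 0, -7, -6 are pairwise distinct  ✔
6) W * U = -6 * 0 = 0, not 2  ✘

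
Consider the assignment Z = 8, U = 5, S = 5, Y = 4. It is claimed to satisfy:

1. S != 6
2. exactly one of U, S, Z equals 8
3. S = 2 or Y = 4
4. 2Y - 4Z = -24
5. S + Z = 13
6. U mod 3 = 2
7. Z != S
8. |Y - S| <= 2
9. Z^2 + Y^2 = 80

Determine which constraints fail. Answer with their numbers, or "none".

1. S = 5, and 5 ≠ 6 — satisfied.
2. U=5, S=5, Z=8; 1 of them equals 8 — satisfied.
3. S = 5 ≠ 2, but Y = 4 = 4 (second disjunct) — satisfied.
4. 2Y - 4Z = 2(4) - 4(8) = -24 — satisfied.
5. S + Z = 5 + 8 = 13 — satisfied.
6. 5 mod 3 = 2 — satisfied.
7. Z = 8, S = 5; distinct — satisfied.
8. |4 - 5| = 1; 1 ≤ 2 — satisfied.
9. Z^2 + Y^2 = 8^2 + 4^2 = 64 + 16 = 80 — satisfied.

The assignment satisfies every constraint.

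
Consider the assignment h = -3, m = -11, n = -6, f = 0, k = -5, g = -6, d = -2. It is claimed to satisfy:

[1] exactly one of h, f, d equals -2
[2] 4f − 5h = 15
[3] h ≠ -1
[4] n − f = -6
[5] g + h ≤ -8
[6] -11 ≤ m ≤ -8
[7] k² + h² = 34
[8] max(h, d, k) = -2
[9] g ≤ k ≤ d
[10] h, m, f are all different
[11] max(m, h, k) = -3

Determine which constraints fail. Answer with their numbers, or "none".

No violations.

[1] h=-3, f=0, d=-2; 1 of them equals -2  holds
[2] 4f − 5h = 4(0) − 5(-3) = 15  holds
[3] h = -3, and -3 ≠ -1  holds
[4] n − f = -6 − 0 = -6  holds
[5] g + h = -6 + (-3) = -9; -9 ≤ -8  holds
[6] m = -11 lies in [-11, -8]  holds
[7] k² + h² = (-5)² + (-3)² = 25 + 9 = 34  holds
[8] max(-3, -2, -5) = -2  holds
[9] values -6 ≤ -5 ≤ -2  holds
[10] values -3, -11, 0 are pairwise distinct  holds
[11] max(-11, -3, -5) = -3  holds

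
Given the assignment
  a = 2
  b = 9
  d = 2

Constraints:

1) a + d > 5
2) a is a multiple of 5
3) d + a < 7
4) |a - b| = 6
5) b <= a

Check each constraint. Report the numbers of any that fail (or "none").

Constraints 1, 2, 4, and 5 do not hold.

1) a + d = 2 + 2 = 4; 4 ≤ 5, bound 5 not met  FAIL
2) 2 = 5*0 + 2, so 5 does not divide 2  FAIL
3) d + a = 2 + 2 = 4; 4 < 7  OK
4) |2 - 9| = 7, not 6  FAIL
5) b = 9, a = 2; 9 > 2 (want ≤)  FAIL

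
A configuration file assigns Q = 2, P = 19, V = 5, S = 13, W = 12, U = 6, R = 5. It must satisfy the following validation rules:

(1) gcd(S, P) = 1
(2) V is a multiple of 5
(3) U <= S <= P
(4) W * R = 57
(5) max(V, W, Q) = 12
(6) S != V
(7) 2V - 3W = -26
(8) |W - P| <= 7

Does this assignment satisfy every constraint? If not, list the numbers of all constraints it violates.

(1) gcd(13, 19) = 1 — satisfied.
(2) 5 / 5 = 1, so 5 divides 5 — satisfied.
(3) values 6 <= 13 <= 19 — satisfied.
(4) W * R = 12 * 5 = 60, not 57 — violated.
(5) max(5, 12, 2) = 12 — satisfied.
(6) S = 13, V = 5; distinct — satisfied.
(7) 2V - 3W = 2(5) - 3(12) = -26 — satisfied.
(8) |12 - 19| = 7; 7 ≤ 7 — satisfied.

Constraint 4 does not hold.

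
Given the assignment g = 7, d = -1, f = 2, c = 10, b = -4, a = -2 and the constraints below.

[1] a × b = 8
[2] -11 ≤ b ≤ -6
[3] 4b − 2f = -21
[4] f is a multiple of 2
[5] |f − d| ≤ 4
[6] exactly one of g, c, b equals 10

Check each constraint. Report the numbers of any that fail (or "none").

Violated: 2 and 3.

[1] a × b = -2 × (-4) = 8 — holds.
[2] b = -4 is outside [-11, -6] — fails.
[3] 4b − 2f = 4(-4) − 2(2) = -20, not -21 — fails.
[4] 2 / 2 = 1, so 2 divides 2 — holds.
[5] |2 − (-1)| = 3; 3 ≤ 4 — holds.
[6] g=7, c=10, b=-4; 1 of them equals 10 — holds.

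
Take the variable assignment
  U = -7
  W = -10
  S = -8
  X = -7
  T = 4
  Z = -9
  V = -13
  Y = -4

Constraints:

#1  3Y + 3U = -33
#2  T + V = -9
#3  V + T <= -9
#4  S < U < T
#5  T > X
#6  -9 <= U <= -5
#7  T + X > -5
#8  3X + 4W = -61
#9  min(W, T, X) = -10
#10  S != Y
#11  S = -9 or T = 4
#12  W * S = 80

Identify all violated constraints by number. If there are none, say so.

No violations.

#1 3Y + 3U = 3(-4) + 3(-7) = -33 — OK.
#2 T + V = 4 + (-13) = -9 — OK.
#3 V + T = -13 + 4 = -9; -9 ≤ -9 — OK.
#4 values -8 < -7 < 4 — OK.
#5 T = 4, X = -7; 4 > -7 — OK.
#6 U = -7 lies in [-9, -5] — OK.
#7 T + X = 4 + (-7) = -3; -3 > -5 — OK.
#8 3X + 4W = 3(-7) + 4(-10) = -61 — OK.
#9 min(-10, 4, -7) = -10 — OK.
#10 S = -8, Y = -4; distinct — OK.
#11 S = -8 ≠ -9, but T = 4 = 4 (second disjunct) — OK.
#12 W * S = -10 * (-8) = 80 — OK.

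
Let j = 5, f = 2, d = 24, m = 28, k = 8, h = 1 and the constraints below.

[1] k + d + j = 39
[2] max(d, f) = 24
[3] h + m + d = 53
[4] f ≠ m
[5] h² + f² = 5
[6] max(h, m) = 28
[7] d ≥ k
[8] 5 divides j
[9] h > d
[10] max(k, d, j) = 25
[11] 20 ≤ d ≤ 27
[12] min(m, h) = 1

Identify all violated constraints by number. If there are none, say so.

The assignment fails constraints 1, 9, and 10.

[1] k + d + j = 8 + 24 + 5 = 37, not 39 — violated.
[2] max(24, 2) = 24 — satisfied.
[3] h + m + d = 1 + 28 + 24 = 53 — satisfied.
[4] f = 2, m = 28; distinct — satisfied.
[5] h² + f² = 1² + 2² = 1 + 4 = 5 — satisfied.
[6] max(1, 28) = 28 — satisfied.
[7] d = 24, k = 8; 24 ≥ 8 — satisfied.
[8] 5 / 5 = 1, so 5 divides 5 — satisfied.
[9] h = 1, d = 24; 1 ≤ 24 (want >) — violated.
[10] max(8, 24, 5) = 24, not 25 — violated.
[11] d = 24 lies in [20, 27] — satisfied.
[12] min(28, 1) = 1 — satisfied.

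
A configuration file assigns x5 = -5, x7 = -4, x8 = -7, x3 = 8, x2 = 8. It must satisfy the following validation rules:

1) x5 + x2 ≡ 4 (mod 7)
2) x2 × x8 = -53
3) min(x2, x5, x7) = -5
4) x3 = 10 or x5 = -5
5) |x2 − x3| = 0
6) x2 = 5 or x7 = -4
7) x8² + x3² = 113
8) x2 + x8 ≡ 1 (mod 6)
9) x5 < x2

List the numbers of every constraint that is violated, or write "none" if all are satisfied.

1) x5 + x2 = 3; 3 mod 7 = 3, not 4  ✘
2) x2 × x8 = 8 × (-7) = -56, not -53  ✘
3) min(8, -5, -4) = -5  ✔
4) x3 = 8 ≠ 10, but x5 = -5 = -5 (second disjunct)  ✔
5) |8 − 8| = 0  ✔
6) x2 = 8 ≠ 5, but x7 = -4 = -4 (second disjunct)  ✔
7) x8² + x3² = (-7)² + 8² = 49 + 64 = 113  ✔
8) x2 + x8 = 1; 1 mod 6 = 1  ✔
9) x5 = -5, x2 = 8; -5 < 8  ✔

No — constraints 1, 2 are not satisfied.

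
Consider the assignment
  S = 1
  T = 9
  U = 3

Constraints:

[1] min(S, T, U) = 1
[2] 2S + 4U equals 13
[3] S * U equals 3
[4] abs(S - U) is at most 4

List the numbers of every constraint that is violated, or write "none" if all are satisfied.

Constraint 2 does not hold.

[1] min(1, 9, 3) = 1 — satisfied.
[2] 2S + 4U = 2(1) + 4(3) = 14, not 13 — violated.
[3] S * U = 1 * 3 = 3 — satisfied.
[4] abs(1 - 3) = 2; 2 ≤ 4 — satisfied.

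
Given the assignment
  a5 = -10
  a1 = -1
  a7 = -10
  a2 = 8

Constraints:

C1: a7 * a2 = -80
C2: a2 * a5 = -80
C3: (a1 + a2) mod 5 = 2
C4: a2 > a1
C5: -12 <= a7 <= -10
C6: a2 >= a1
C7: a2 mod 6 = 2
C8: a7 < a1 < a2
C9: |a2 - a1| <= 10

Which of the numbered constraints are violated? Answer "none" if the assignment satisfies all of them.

No violations.

C1: a7 * a2 = -10 * 8 = -80  ✓
C2: a2 * a5 = 8 * (-10) = -80  ✓
C3: a1 + a2 = 7; 7 mod 5 = 2  ✓
C4: a2 = 8, a1 = -1; 8 > -1  ✓
C5: a7 = -10 lies in [-12, -10]  ✓
C6: a2 = 8, a1 = -1; 8 ≥ -1  ✓
C7: 8 mod 6 = 2  ✓
C8: values -10 < -1 < 8  ✓
C9: |8 - (-1)| = 9; 9 ≤ 10  ✓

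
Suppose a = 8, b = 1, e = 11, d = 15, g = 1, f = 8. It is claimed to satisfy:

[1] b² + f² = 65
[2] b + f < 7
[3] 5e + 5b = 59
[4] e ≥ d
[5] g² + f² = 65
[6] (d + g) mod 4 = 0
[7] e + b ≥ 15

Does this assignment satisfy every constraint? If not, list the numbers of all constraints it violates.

[1] b² + f² = 1² + 8² = 1 + 64 = 65 — satisfied.
[2] b + f = 1 + 8 = 9; 9 ≥ 7, bound 7 not met — violated.
[3] 5e + 5b = 5(11) + 5(1) = 60, not 59 — violated.
[4] e = 11, d = 15; 11 < 15 (want ≥) — violated.
[5] g² + f² = 1² + 8² = 1 + 64 = 65 — satisfied.
[6] d + g = 16; 16 mod 4 = 0 — satisfied.
[7] e + b = 11 + 1 = 12; 12 < 15, bound 15 not met — violated.

Constraints 2, 3, 4, and 7 do not hold.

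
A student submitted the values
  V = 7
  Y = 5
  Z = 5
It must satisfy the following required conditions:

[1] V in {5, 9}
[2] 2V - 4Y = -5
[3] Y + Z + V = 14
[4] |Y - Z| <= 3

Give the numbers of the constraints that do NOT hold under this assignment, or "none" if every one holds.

Constraints 1, 2, and 3 do not hold.

[1] V = 7 is not in {5, 9}  ✘
[2] 2V - 4Y = 2(7) - 4(5) = -6, not -5  ✘
[3] Y + Z + V = 5 + 5 + 7 = 17, not 14  ✘
[4] |5 - 5| = 0; 0 ≤ 3  ✔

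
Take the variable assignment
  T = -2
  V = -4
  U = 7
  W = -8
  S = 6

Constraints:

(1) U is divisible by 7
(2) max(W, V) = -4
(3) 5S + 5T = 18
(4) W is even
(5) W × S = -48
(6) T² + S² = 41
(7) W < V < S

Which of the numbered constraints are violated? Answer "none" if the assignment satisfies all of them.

The assignment fails constraints 3 and 6.

(1) 7 / 7 = 1, so 7 divides 7 — holds.
(2) max(-8, -4) = -4 — holds.
(3) 5S + 5T = 5(6) + 5(-2) = 20, not 18 — does not hold.
(4) W = -8 is even — holds.
(5) W × S = -8 × 6 = -48 — holds.
(6) T² + S² = (-2)² + 6² = 4 + 36 = 40, not 41 — does not hold.
(7) values -8 < -4 < 6 — holds.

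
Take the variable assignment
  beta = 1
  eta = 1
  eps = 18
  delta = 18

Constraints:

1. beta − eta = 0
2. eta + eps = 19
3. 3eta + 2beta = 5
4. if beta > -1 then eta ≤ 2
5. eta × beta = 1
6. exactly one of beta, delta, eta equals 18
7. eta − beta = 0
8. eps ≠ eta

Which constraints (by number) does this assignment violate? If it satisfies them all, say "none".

1. beta − eta = 1 − 1 = 0 — holds.
2. eta + eps = 1 + 18 = 19 — holds.
3. 3eta + 2beta = 3(1) + 2(1) = 5 — holds.
4. beta = 1 > -1, so we need eta ≤ 2; eta = 1 ≤ 2 — holds.
5. eta × beta = 1 × 1 = 1 — holds.
6. beta=1, delta=18, eta=1; 1 of them equals 18 — holds.
7. eta − beta = 1 − 1 = 0 — holds.
8. eps = 18, eta = 1; distinct — holds.

No violations.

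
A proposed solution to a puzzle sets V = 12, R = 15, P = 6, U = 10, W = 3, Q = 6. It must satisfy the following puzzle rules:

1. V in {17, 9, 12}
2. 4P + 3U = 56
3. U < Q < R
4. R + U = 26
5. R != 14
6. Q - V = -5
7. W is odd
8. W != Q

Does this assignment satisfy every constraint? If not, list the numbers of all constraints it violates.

No — constraints 2, 3, 4, 6 are not satisfied.

1. V = 12 is in {17, 9, 12} — OK.
2. 4P + 3U = 4(6) + 3(10) = 54, not 56 — violated.
3. values 10, 6, 15; U = 10 is not < Q = 6 — violated.
4. R + U = 15 + 10 = 25, not 26 — violated.
5. R = 15, and 15 ≠ 14 — OK.
6. Q - V = 6 - 12 = -6, not -5 — violated.
7. W = 3 is odd — OK.
8. W = 3, Q = 6; distinct — OK.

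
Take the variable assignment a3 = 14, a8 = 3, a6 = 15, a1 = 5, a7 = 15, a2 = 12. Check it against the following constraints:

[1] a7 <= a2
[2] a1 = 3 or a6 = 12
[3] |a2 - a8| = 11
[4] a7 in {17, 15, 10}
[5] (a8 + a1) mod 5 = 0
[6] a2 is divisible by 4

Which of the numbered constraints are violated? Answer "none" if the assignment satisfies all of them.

[1] a7 = 15, a2 = 12; 15 > 12 (want ≤)  fails
[2] a1 = 5 ≠ 3 and a6 = 15 ≠ 12; both disjuncts false  fails
[3] |12 - 3| = 9, not 11  fails
[4] a7 = 15 is in {17, 15, 10}  holds
[5] a8 + a1 = 8; 8 mod 5 = 3, not 0  fails
[6] 12 / 4 = 3, so 4 divides 12  holds

Violated: 1, 2, 3, and 5.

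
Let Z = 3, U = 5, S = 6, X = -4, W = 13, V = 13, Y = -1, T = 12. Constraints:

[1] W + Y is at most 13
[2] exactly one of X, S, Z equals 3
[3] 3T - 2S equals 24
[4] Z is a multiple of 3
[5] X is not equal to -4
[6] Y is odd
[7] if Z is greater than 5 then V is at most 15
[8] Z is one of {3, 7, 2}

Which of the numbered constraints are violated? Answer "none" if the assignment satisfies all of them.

The assignment fails constraint 5.

[1] W + Y = 13 + (-1) = 12; 12 ≤ 13 — satisfied.
[2] X=-4, S=6, Z=3; 1 of them equals 3 — satisfied.
[3] 3T - 2S = 3(12) - 2(6) = 24 — satisfied.
[4] 3 / 3 = 1, so 3 divides 3 — satisfied.
[5] X = -4, but -4 is required to differ — violated.
[6] Y = -1 is odd — satisfied.
[7] Z = 3, not > 5; antecedent false, conditional vacuously true — satisfied.
[8] Z = 3 is in {3, 7, 2} — satisfied.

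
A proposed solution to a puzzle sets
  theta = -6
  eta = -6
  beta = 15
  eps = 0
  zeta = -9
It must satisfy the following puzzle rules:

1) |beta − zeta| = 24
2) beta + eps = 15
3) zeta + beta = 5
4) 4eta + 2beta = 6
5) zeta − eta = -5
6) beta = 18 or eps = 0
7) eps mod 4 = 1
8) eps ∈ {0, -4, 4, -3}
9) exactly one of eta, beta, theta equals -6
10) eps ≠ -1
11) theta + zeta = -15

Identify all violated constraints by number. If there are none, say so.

No — constraints 3, 5, 7, 9 are not satisfied.

1) |15 − (-9)| = 24 — satisfied.
2) beta + eps = 15 + 0 = 15 — satisfied.
3) zeta + beta = -9 + 15 = 6, not 5 — violated.
4) 4eta + 2beta = 4(-6) + 2(15) = 6 — satisfied.
5) zeta − eta = -9 − (-6) = -3, not -5 — violated.
6) beta = 15 ≠ 18, but eps = 0 = 0 (second disjunct) — satisfied.
7) 0 mod 4 = 0, not 1 — violated.
8) eps = 0 is in {0, -4, 4, -3} — satisfied.
9) eta=-6, beta=15, theta=-6; 2 of them equal -6, not exactly one — violated.
10) eps = 0, and 0 ≠ -1 — satisfied.
11) theta + zeta = -6 + (-9) = -15 — satisfied.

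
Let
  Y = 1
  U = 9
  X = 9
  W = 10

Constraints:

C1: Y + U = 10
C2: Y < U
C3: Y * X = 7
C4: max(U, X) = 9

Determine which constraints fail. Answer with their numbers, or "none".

C1: Y + U = 1 + 9 = 10  holds
C2: Y = 1, U = 9; 1 < 9  holds
C3: Y * X = 1 * 9 = 9, not 7  fails
C4: max(9, 9) = 9  holds

Constraint 3 is violated.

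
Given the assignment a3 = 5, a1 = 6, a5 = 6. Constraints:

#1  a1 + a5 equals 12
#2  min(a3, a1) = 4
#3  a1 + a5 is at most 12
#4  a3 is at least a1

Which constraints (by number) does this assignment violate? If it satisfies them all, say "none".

#1 a1 + a5 = 6 + 6 = 12 — satisfied.
#2 min(5, 6) = 5, not 4 — violated.
#3 a1 + a5 = 6 + 6 = 12; 12 ≤ 12 — satisfied.
#4 a3 = 5, a1 = 6; 5 < 6 (want ≥) — violated.

Violated: 2 and 4.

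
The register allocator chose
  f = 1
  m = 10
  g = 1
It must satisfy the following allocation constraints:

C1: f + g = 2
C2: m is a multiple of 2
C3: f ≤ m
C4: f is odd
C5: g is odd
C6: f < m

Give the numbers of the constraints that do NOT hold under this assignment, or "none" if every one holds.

C1: f + g = 1 + 1 = 2  true
C2: 10 / 2 = 5, so 2 divides 10  true
C3: f = 1, m = 10; 1 ≤ 10  true
C4: f = 1 is odd  true
C5: g = 1 is odd  true
C6: f = 1, m = 10; 1 < 10  true

No violations.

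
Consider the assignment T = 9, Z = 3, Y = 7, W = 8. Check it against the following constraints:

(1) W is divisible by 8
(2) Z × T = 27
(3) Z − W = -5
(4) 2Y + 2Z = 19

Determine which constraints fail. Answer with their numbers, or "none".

(1) 8 / 8 = 1, so 8 divides 8  holds
(2) Z × T = 3 × 9 = 27  holds
(3) Z − W = 3 − 8 = -5  holds
(4) 2Y + 2Z = 2(7) + 2(3) = 20, not 19  fails

No — constraint 4 is not satisfied.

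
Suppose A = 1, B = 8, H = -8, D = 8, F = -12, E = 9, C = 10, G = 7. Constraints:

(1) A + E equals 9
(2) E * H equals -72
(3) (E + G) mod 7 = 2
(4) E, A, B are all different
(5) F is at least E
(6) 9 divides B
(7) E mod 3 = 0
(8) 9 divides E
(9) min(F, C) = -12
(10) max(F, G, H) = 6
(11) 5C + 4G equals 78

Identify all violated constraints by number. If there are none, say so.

The assignment fails constraints 1, 5, 6, and 10.

(1) A + E = 1 + 9 = 10, not 9  fails
(2) E * H = 9 * (-8) = -72  holds
(3) E + G = 16; 16 mod 7 = 2  holds
(4) values 9, 1, 8 are pairwise distinct  holds
(5) F = -12, E = 9; -12 < 9 (want ≥)  fails
(6) 8 = 9*0 + 8, so 9 does not divide 8  fails
(7) 9 mod 3 = 0  holds
(8) 9 / 9 = 1, so 9 divides 9  holds
(9) min(-12, 10) = -12  holds
(10) max(-12, 7, -8) = 7, not 6  fails
(11) 5C + 4G = 5(10) + 4(7) = 78  holds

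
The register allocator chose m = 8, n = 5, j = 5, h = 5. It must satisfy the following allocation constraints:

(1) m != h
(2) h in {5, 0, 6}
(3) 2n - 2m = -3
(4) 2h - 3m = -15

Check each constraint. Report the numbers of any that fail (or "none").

(1) m = 8, h = 5; distinct — satisfied.
(2) h = 5 is in {5, 0, 6} — satisfied.
(3) 2n - 2m = 2(5) - 2(8) = -6, not -3 — violated.
(4) 2h - 3m = 2(5) - 3(8) = -14, not -15 — violated.

Constraints 3 and 4 do not hold.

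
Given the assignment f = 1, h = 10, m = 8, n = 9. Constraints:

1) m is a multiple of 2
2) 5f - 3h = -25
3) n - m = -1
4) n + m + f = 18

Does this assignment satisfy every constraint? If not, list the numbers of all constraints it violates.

Violated: 3.

1) 8 / 2 = 4, so 2 divides 8 — OK.
2) 5f - 3h = 5(1) - 3(10) = -25 — OK.
3) n - m = 9 - 8 = 1, not -1 — violated.
4) n + m + f = 9 + 8 + 1 = 18 — OK.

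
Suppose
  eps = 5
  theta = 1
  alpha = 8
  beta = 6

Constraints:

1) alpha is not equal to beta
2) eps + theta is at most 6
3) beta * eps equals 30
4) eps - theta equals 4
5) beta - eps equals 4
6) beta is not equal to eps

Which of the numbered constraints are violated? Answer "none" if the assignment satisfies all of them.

1) alpha = 8, beta = 6; distinct — satisfied.
2) eps + theta = 5 + 1 = 6; 6 ≤ 6 — satisfied.
3) beta * eps = 6 * 5 = 30 — satisfied.
4) eps - theta = 5 - 1 = 4 — satisfied.
5) beta - eps = 6 - 5 = 1, not 4 — violated.
6) beta = 6, eps = 5; distinct — satisfied.

The assignment fails constraint 5.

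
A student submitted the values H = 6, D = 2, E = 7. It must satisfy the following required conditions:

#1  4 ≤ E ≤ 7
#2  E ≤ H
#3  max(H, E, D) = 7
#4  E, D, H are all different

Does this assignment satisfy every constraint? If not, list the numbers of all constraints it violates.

Constraint 2 is violated.

#1 E = 7 lies in [4, 7] — holds.
#2 E = 7, H = 6; 7 > 6 (want ≤) — does not hold.
#3 max(6, 7, 2) = 7 — holds.
#4 values 7, 2, 6 are pairwise distinct — holds.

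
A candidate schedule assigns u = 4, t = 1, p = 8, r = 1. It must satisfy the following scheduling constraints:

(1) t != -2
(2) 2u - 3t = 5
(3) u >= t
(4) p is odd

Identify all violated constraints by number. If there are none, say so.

(1) t = 1, and 1 ≠ -2  ✓
(2) 2u - 3t = 2(4) - 3(1) = 5  ✓
(3) u = 4, t = 1; 4 ≥ 1  ✓
(4) p = 8 is even  ✗

Constraint 4 is violated.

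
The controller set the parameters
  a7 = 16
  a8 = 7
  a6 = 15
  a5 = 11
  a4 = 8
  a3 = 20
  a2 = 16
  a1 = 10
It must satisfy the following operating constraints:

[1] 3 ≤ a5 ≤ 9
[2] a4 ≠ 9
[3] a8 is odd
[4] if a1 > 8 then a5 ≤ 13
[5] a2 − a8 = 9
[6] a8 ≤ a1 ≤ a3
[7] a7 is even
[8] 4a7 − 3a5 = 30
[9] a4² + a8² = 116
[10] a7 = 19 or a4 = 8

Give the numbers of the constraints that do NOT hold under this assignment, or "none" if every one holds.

The assignment fails constraints 1, 8, and 9.

[1] a5 = 11 is outside [3, 9] — fails.
[2] a4 = 8, and 8 ≠ 9 — holds.
[3] a8 = 7 is odd — holds.
[4] a1 = 10 > 8, so we need a5 ≤ 13; a5 = 11 ≤ 13 — holds.
[5] a2 − a8 = 16 − 7 = 9 — holds.
[6] values 7 ≤ 10 ≤ 20 — holds.
[7] a7 = 16 is even — holds.
[8] 4a7 − 3a5 = 4(16) − 3(11) = 31, not 30 — fails.
[9] a4² + a8² = 8² + 7² = 64 + 49 = 113, not 116 — fails.
[10] a7 = 16 ≠ 19, but a4 = 8 = 8 (second disjunct) — holds.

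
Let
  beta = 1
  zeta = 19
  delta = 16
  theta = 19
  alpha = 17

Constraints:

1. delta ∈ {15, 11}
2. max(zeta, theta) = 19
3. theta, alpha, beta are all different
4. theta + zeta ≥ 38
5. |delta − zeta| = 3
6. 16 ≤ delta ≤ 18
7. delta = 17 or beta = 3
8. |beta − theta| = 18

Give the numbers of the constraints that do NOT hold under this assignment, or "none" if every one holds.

Constraints 1, 7 do not hold.

1. delta = 16 is not in {15, 11} — violated.
2. max(19, 19) = 19 — satisfied.
3. values 19, 17, 1 are pairwise distinct — satisfied.
4. theta + zeta = 19 + 19 = 38; 38 ≥ 38 — satisfied.
5. |16 − 19| = 3 — satisfied.
6. delta = 16 lies in [16, 18] — satisfied.
7. delta = 16 ≠ 17 and beta = 1 ≠ 3; both disjuncts false — violated.
8. |1 − 19| = 18 — satisfied.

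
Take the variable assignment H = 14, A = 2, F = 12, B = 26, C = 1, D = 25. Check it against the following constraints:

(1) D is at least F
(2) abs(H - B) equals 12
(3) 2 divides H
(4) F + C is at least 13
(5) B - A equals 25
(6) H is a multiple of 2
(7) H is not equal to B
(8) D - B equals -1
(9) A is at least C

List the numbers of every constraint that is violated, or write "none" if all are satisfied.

(1) D = 25, F = 12; 25 ≥ 12 — satisfied.
(2) abs(14 - 26) = 12 — satisfied.
(3) 14 / 2 = 7, so 2 divides 14 — satisfied.
(4) F + C = 12 + 1 = 13; 13 ≥ 13 — satisfied.
(5) B - A = 26 - 2 = 24, not 25 — violated.
(6) 14 / 2 = 7, so 2 divides 14 — satisfied.
(7) H = 14, B = 26; distinct — satisfied.
(8) D - B = 25 - 26 = -1 — satisfied.
(9) A = 2, C = 1; 2 ≥ 1 — satisfied.

Violated: 5.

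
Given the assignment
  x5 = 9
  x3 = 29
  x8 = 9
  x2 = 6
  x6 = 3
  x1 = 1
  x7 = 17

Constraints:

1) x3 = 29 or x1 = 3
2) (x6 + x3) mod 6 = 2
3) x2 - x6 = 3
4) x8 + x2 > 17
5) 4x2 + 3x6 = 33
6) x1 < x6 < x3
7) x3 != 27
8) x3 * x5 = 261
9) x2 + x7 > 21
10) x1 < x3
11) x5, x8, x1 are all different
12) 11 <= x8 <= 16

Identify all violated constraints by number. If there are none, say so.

The assignment fails constraints 4, 11, and 12.

1) x3 = 29 = 29 (first disjunct)  OK
2) x6 + x3 = 32; 32 mod 6 = 2  OK
3) x2 - x6 = 6 - 3 = 3  OK
4) x8 + x2 = 9 + 6 = 15; 15 ≤ 17, bound 17 not met  FAIL
5) 4x2 + 3x6 = 4(6) + 3(3) = 33  OK
6) values 1 < 3 < 29  OK
7) x3 = 29, and 29 ≠ 27  OK
8) x3 * x5 = 29 * 9 = 261  OK
9) x2 + x7 = 6 + 17 = 23; 23 > 21  OK
10) x1 = 1, x3 = 29; 1 < 29  OK
11) x5 = x8 = 9, not all different  FAIL
12) x8 = 9 is outside [11, 16]  FAIL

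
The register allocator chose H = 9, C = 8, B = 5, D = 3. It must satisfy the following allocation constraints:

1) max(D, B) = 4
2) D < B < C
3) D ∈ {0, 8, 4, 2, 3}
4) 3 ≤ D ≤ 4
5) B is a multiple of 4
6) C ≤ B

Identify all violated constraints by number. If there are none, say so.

1) max(3, 5) = 5, not 4  fails
2) values 3 < 5 < 8  holds
3) D = 3 is in {0, 8, 4, 2, 3}  holds
4) D = 3 lies in [3, 4]  holds
5) 5 = 4×1 + 1, so 4 does not divide 5  fails
6) C = 8, B = 5; 8 > 5 (want ≤)  fails

Constraints 1, 5, 6 do not hold.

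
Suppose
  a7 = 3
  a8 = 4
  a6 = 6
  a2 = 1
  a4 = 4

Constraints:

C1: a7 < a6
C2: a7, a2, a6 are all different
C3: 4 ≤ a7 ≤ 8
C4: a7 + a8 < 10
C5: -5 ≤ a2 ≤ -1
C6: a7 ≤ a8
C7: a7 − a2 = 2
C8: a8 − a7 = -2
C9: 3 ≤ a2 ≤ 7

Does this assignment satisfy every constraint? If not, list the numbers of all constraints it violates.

C1: a7 = 3, a6 = 6; 3 < 6 — satisfied.
C2: values 3, 1, 6 are pairwise distinct — satisfied.
C3: a7 = 3 is outside [4, 8] — violated.
C4: a7 + a8 = 3 + 4 = 7; 7 < 10 — satisfied.
C5: a2 = 1 is outside [-5, -1] — violated.
C6: a7 = 3, a8 = 4; 3 ≤ 4 — satisfied.
C7: a7 − a2 = 3 − 1 = 2 — satisfied.
C8: a8 − a7 = 4 − 3 = 1, not -2 — violated.
C9: a2 = 1 is outside [3, 7] — violated.

Violated: 3, 5, 8, and 9.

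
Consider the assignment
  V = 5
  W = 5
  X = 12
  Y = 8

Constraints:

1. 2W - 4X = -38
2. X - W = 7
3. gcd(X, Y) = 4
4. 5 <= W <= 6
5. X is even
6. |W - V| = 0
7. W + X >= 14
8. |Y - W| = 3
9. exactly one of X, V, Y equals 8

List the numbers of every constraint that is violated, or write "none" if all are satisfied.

None — every constraint holds.

1. 2W - 4X = 2(5) - 4(12) = -38 — holds.
2. X - W = 12 - 5 = 7 — holds.
3. gcd(12, 8) = 4 — holds.
4. W = 5 lies in [5, 6] — holds.
5. X = 12 is even — holds.
6. |5 - 5| = 0 — holds.
7. W + X = 5 + 12 = 17; 17 ≥ 14 — holds.
8. |8 - 5| = 3 — holds.
9. X=12, V=5, Y=8; 1 of them equals 8 — holds.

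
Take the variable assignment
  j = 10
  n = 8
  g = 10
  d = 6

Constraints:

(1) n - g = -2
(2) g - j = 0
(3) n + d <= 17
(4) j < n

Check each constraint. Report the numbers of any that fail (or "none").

(1) n - g = 8 - 10 = -2  OK
(2) g - j = 10 - 10 = 0  OK
(3) n + d = 8 + 6 = 14; 14 ≤ 17  OK
(4) j = 10, n = 8; 10 ≥ 8 (want <)  FAIL

The assignment fails constraint 4.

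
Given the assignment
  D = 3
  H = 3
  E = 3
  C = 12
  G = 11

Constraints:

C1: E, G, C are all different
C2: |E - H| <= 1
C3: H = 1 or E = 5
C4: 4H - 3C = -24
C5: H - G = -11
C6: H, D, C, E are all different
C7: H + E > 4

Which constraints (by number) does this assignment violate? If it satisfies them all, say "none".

C1: values 3, 11, 12 are pairwise distinct  holds
C2: |3 - 3| = 0; 0 ≤ 1  holds
C3: H = 3 ≠ 1 and E = 3 ≠ 5; both disjuncts false  fails
C4: 4H - 3C = 4(3) - 3(12) = -24  holds
C5: H - G = 3 - 11 = -8, not -11  fails
C6: H = D = 3, not all different  fails
C7: H + E = 3 + 3 = 6; 6 > 4  holds

Constraints 3, 5, 6 do not hold.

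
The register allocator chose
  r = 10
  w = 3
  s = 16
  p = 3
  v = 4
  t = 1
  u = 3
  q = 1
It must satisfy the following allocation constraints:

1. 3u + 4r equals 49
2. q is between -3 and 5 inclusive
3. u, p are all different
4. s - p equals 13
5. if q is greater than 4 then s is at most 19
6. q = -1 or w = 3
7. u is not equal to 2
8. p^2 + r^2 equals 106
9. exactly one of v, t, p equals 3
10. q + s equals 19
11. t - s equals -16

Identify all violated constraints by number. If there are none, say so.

1. 3u + 4r = 3(3) + 4(10) = 49 — OK.
2. q = 1 lies in [-3, 5] — OK.
3. u = p = 3, not all different — violated.
4. s - p = 16 - 3 = 13 — OK.
5. q = 1, not > 4; antecedent false, conditional vacuously true — OK.
6. q = 1 ≠ -1, but w = 3 = 3 (second disjunct) — OK.
7. u = 3, and 3 ≠ 2 — OK.
8. p^2 + r^2 = 3^2 + 10^2 = 9 + 100 = 109, not 106 — violated.
9. v=4, t=1, p=3; 1 of them equals 3 — OK.
10. q + s = 1 + 16 = 17, not 19 — violated.
11. t - s = 1 - 16 = -15, not -16 — violated.

The assignment fails constraints 3, 8, 10, and 11.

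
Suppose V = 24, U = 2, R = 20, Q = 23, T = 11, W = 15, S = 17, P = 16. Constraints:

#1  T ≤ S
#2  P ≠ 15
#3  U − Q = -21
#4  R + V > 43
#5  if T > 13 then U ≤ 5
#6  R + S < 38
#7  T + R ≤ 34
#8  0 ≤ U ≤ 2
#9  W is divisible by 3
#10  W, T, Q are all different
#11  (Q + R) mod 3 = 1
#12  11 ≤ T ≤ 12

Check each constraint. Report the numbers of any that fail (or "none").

All constraints are satisfied.

#1 T = 11, S = 17; 11 ≤ 17 — OK.
#2 P = 16, and 16 ≠ 15 — OK.
#3 U − Q = 2 − 23 = -21 — OK.
#4 R + V = 20 + 24 = 44; 44 > 43 — OK.
#5 T = 11, not > 13; antecedent false, conditional vacuously true — OK.
#6 R + S = 20 + 17 = 37; 37 < 38 — OK.
#7 T + R = 11 + 20 = 31; 31 ≤ 34 — OK.
#8 U = 2 lies in [0, 2] — OK.
#9 15 / 3 = 5, so 3 divides 15 — OK.
#10 values 15, 11, 23 are pairwise distinct — OK.
#11 Q + R = 43; 43 mod 3 = 1 — OK.
#12 T = 11 lies in [11, 12] — OK.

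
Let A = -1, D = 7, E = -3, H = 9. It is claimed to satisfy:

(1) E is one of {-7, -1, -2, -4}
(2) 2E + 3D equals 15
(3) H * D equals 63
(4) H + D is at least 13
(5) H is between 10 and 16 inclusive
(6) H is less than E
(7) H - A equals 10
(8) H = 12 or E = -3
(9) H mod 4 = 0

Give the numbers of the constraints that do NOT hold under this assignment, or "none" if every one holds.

Constraints 1, 5, 6, and 9 are violated.

(1) E = -3 is not in {-7, -1, -2, -4}  FAIL
(2) 2E + 3D = 2(-3) + 3(7) = 15  OK
(3) H * D = 9 * 7 = 63  OK
(4) H + D = 9 + 7 = 16; 16 ≥ 13  OK
(5) H = 9 is outside [10, 16]  FAIL
(6) H = 9, E = -3; 9 ≥ -3 (want <)  FAIL
(7) H - A = 9 - (-1) = 10  OK
(8) H = 9 ≠ 12, but E = -3 = -3 (second disjunct)  OK
(9) 9 mod 4 = 1, not 0  FAIL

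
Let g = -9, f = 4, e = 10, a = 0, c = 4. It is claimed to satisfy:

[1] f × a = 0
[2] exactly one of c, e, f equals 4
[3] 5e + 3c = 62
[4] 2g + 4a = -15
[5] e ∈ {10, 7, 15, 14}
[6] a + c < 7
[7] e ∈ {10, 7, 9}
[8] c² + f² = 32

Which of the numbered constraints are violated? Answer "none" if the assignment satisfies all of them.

[1] f × a = 4 × 0 = 0  yes
[2] c=4, e=10, f=4; 2 of them equal 4, not exactly one  no
[3] 5e + 3c = 5(10) + 3(4) = 62  yes
[4] 2g + 4a = 2(-9) + 4(0) = -18, not -15  no
[5] e = 10 is in {10, 7, 15, 14}  yes
[6] a + c = 0 + 4 = 4; 4 < 7  yes
[7] e = 10 is in {10, 7, 9}  yes
[8] c² + f² = 4² + 4² = 16 + 16 = 32  yes

Constraints 2 and 4 are violated.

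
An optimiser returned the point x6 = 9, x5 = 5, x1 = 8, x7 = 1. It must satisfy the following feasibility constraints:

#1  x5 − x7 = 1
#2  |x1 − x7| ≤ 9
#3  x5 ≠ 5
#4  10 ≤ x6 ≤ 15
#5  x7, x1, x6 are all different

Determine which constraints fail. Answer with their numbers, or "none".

Violated: 1, 3, 4.

#1 x5 − x7 = 5 − 1 = 4, not 1 — does not hold.
#2 |8 − 1| = 7; 7 ≤ 9 — holds.
#3 x5 = 5, but 5 is required to differ — does not hold.
#4 x6 = 9 is outside [10, 15] — does not hold.
#5 values 1, 8, 9 are pairwise distinct — holds.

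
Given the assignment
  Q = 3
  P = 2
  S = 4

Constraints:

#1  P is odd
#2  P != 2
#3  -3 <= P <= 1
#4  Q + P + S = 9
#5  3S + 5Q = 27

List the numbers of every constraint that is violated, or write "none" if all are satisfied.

#1 P = 2 is even — fails.
#2 P = 2, but 2 is required to differ — fails.
#3 P = 2 is outside [-3, 1] — fails.
#4 Q + P + S = 3 + 2 + 4 = 9 — holds.
#5 3S + 5Q = 3(4) + 5(3) = 27 — holds.

The assignment fails constraints 1, 2, 3.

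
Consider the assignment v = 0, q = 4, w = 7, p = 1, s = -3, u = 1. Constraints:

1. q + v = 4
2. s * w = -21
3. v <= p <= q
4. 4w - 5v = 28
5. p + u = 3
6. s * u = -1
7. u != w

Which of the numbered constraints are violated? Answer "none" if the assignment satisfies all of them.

Constraints 5, 6 are violated.

1. q + v = 4 + 0 = 4  yes
2. s * w = -3 * 7 = -21  yes
3. values 0 <= 1 <= 4  yes
4. 4w - 5v = 4(7) - 5(0) = 28  yes
5. p + u = 1 + 1 = 2, not 3  no
6. s * u = -3 * 1 = -3, not -1  no
7. u = 1, w = 7; distinct  yes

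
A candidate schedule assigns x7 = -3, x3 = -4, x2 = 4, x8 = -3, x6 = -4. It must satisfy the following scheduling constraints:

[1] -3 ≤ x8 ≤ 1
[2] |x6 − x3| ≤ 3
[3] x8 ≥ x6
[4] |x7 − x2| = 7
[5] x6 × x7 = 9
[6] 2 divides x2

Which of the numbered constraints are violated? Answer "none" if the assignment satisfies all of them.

Constraint 5 does not hold.

[1] x8 = -3 lies in [-3, 1] — holds.
[2] |-4 − (-4)| = 0; 0 ≤ 3 — holds.
[3] x8 = -3, x6 = -4; -3 ≥ -4 — holds.
[4] |-3 − 4| = 7 — holds.
[5] x6 × x7 = -4 × (-3) = 12, not 9 — fails.
[6] 4 / 2 = 2, so 2 divides 4 — holds.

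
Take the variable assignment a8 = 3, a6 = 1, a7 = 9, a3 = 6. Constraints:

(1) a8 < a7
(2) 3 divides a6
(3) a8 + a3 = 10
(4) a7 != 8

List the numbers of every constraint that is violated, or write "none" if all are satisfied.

The assignment fails constraints 2, 3.

(1) a8 = 3, a7 = 9; 3 < 9  ✔
(2) 1 = 3*0 + 1, so 3 does not divide 1  ✘
(3) a8 + a3 = 3 + 6 = 9, not 10  ✘
(4) a7 = 9, and 9 ≠ 8  ✔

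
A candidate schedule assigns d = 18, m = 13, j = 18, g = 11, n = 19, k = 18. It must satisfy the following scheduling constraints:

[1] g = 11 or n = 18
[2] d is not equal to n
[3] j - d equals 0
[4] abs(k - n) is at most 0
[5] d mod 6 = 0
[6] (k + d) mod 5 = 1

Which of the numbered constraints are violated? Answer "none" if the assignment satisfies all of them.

Constraint 4 is violated.

[1] g = 11 = 11 (first disjunct)  OK
[2] d = 18, n = 19; distinct  OK
[3] j - d = 18 - 18 = 0  OK
[4] abs(18 - 19) = 1; 1 > 0, exceeds bound 0  FAIL
[5] 18 mod 6 = 0  OK
[6] k + d = 36; 36 mod 5 = 1  OK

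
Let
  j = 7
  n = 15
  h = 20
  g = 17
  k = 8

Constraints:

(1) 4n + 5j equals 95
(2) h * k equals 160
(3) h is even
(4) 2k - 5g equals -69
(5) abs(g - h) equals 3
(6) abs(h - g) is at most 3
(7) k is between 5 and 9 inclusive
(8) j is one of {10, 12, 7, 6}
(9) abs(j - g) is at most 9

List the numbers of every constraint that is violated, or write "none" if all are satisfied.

Constraint 9 does not hold.

(1) 4n + 5j = 4(15) + 5(7) = 95 — holds.
(2) h * k = 20 * 8 = 160 — holds.
(3) h = 20 is even — holds.
(4) 2k - 5g = 2(8) - 5(17) = -69 — holds.
(5) abs(17 - 20) = 3 — holds.
(6) abs(20 - 17) = 3; 3 ≤ 3 — holds.
(7) k = 8 lies in [5, 9] — holds.
(8) j = 7 is in {10, 12, 7, 6} — holds.
(9) abs(7 - 17) = 10; 10 > 9, exceeds bound 9 — does not hold.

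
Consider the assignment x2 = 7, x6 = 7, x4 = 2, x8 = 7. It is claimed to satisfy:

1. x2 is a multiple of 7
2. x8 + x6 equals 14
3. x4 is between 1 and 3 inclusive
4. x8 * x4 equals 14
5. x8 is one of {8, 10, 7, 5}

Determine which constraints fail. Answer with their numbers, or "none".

1. 7 / 7 = 1, so 7 divides 7 — satisfied.
2. x8 + x6 = 7 + 7 = 14 — satisfied.
3. x4 = 2 lies in [1, 3] — satisfied.
4. x8 * x4 = 7 * 2 = 14 — satisfied.
5. x8 = 7 is in {8, 10, 7, 5} — satisfied.

None — every constraint holds.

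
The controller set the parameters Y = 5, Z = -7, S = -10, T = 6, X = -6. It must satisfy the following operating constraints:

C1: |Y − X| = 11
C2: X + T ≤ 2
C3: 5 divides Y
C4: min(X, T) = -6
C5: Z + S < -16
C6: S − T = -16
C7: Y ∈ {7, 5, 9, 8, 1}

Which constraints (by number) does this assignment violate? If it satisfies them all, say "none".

C1: |5 − (-6)| = 11  yes
C2: X + T = -6 + 6 = 0; 0 ≤ 2  yes
C3: 5 / 5 = 1, so 5 divides 5  yes
C4: min(-6, 6) = -6  yes
C5: Z + S = -7 + (-10) = -17; -17 < -16  yes
C6: S − T = -10 − 6 = -16  yes
C7: Y = 5 is in {7, 5, 9, 8, 1}  yes

None — every constraint holds.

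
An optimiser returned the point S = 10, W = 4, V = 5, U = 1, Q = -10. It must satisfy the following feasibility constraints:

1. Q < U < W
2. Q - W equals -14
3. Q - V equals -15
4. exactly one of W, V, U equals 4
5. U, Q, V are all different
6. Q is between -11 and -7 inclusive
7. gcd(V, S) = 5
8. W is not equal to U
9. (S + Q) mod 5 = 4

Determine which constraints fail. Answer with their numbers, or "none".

1. values -10 < 1 < 4 — satisfied.
2. Q - W = -10 - 4 = -14 — satisfied.
3. Q - V = -10 - 5 = -15 — satisfied.
4. W=4, V=5, U=1; 1 of them equals 4 — satisfied.
5. values 1, -10, 5 are pairwise distinct — satisfied.
6. Q = -10 lies in [-11, -7] — satisfied.
7. gcd(5, 10) = 5 — satisfied.
8. W = 4, U = 1; distinct — satisfied.
9. S + Q = 0; 0 mod 5 = 0, not 4 — violated.

Violated: 9.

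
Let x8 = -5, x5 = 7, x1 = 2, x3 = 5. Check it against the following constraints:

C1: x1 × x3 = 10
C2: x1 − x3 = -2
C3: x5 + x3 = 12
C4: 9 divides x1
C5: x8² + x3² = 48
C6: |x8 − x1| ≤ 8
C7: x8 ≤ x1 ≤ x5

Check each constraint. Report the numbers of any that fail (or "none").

C1: x1 × x3 = 2 × 5 = 10  ✔
C2: x1 − x3 = 2 − 5 = -3, not -2  ✘
C3: x5 + x3 = 7 + 5 = 12  ✔
C4: 2 = 9×0 + 2, so 9 does not divide 2  ✘
C5: x8² + x3² = (-5)² + 5² = 25 + 25 = 50, not 48  ✘
C6: |-5 − 2| = 7; 7 ≤ 8  ✔
C7: values -5 ≤ 2 ≤ 7  ✔

Violated: 2, 4, 5.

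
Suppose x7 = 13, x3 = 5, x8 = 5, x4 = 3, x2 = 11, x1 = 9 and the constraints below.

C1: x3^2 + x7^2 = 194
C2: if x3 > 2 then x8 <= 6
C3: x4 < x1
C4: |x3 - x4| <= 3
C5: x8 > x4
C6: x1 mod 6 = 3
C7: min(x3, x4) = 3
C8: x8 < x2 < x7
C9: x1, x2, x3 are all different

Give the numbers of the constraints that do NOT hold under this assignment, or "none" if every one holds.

C1: x3^2 + x7^2 = 5^2 + 13^2 = 25 + 169 = 194  ✔
C2: x3 = 5 > 2, so we need x8 ≤ 6; x8 = 5 ≤ 6  ✔
C3: x4 = 3, x1 = 9; 3 < 9  ✔
C4: |5 - 3| = 2; 2 ≤ 3  ✔
C5: x8 = 5, x4 = 3; 5 > 3  ✔
C6: 9 mod 6 = 3  ✔
C7: min(5, 3) = 3  ✔
C8: values 5 < 11 < 13  ✔
C9: values 9, 11, 5 are pairwise distinct  ✔

No violations.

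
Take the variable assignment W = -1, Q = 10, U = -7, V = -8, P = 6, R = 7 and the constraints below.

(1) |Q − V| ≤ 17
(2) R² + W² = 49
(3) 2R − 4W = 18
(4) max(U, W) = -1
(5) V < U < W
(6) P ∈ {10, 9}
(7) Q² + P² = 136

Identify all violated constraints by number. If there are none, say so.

(1) |10 − (-8)| = 18; 18 > 17, exceeds bound 17 — fails.
(2) R² + W² = 7² + (-1)² = 49 + 1 = 50, not 49 — fails.
(3) 2R − 4W = 2(7) − 4(-1) = 18 — holds.
(4) max(-7, -1) = -1 — holds.
(5) values -8 < -7 < -1 — holds.
(6) P = 6 is not in {10, 9} — fails.
(7) Q² + P² = 10² + 6² = 100 + 36 = 136 — holds.

Constraints 1, 2, and 6 are violated.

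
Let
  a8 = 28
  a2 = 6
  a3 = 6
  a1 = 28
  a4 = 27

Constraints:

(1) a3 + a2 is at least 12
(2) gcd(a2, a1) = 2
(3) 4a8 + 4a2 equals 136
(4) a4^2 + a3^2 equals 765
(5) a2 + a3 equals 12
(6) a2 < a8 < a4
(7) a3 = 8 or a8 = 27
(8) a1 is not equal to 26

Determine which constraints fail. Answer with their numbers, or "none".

(1) a3 + a2 = 6 + 6 = 12; 12 ≥ 12 — holds.
(2) gcd(6, 28) = 2 — holds.
(3) 4a8 + 4a2 = 4(28) + 4(6) = 136 — holds.
(4) a4^2 + a3^2 = 27^2 + 6^2 = 729 + 36 = 765 — holds.
(5) a2 + a3 = 6 + 6 = 12 — holds.
(6) values 6, 28, 27; a8 = 28 is not < a4 = 27 — fails.
(7) a3 = 6 ≠ 8 and a8 = 28 ≠ 27; both disjuncts false — fails.
(8) a1 = 28, and 28 ≠ 26 — holds.

Constraints 6 and 7 do not hold.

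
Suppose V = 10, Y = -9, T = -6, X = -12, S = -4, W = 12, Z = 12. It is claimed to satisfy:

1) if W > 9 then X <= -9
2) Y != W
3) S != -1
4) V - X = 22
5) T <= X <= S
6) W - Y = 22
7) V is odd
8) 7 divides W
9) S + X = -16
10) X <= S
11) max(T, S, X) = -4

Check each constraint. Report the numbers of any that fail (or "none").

1) W = 12 > 9, so we need X ≤ -9; X = -12 ≤ -9 — holds.
2) Y = -9, W = 12; distinct — holds.
3) S = -4, and -4 ≠ -1 — holds.
4) V - X = 10 - (-12) = 22 — holds.
5) values -6, -12, -4; T = -6 is not <= X = -12 — does not hold.
6) W - Y = 12 - (-9) = 21, not 22 — does not hold.
7) V = 10 is even — does not hold.
8) 12 = 7*1 + 5, so 7 does not divide 12 — does not hold.
9) S + X = -4 + (-12) = -16 — holds.
10) X = -12, S = -4; -12 ≤ -4 — holds.
11) max(-6, -4, -12) = -4 — holds.

No — constraints 5, 6, 7, 8 are not satisfied.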